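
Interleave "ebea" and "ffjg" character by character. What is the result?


Interleaving "ebea" and "ffjg":
  Position 0: 'e' from first, 'f' from second => "ef"
  Position 1: 'b' from first, 'f' from second => "bf"
  Position 2: 'e' from first, 'j' from second => "ej"
  Position 3: 'a' from first, 'g' from second => "ag"
Result: efbfejag

efbfejag


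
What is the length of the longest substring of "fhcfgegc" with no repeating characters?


Input: "fhcfgegc"
Sliding window (track last position of each char):
  Position 0 ('f'): window [0,0] length 1 -- new best
  Position 1 ('h'): window [0,1] length 2 -- new best
  Position 2 ('c'): window [0,2] length 3 -- new best
  Position 3 ('f'): repeat (last at 0), move window start to 1
  Position 3 ('f'): window [1,3] length 3
  Position 4 ('g'): window [1,4] length 4 -- new best
  Position 5 ('e'): window [1,5] length 5 -- new best
  Position 6 ('g'): repeat (last at 4), move window start to 5
  Position 6 ('g'): window [5,6] length 2
  Position 7 ('c'): window [5,7] length 3
Longest substring with no repeats: "hcfge" with length 5

5


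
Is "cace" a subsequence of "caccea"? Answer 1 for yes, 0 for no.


Check if "cace" is a subsequence of "caccea"
Greedy scan:
  Position 0 ('c'): matches sub[0] = 'c'
  Position 1 ('a'): matches sub[1] = 'a'
  Position 2 ('c'): matches sub[2] = 'c'
  Position 3 ('c'): no match needed
  Position 4 ('e'): matches sub[3] = 'e'
  Position 5 ('a'): no match needed
All 4 characters matched => is a subsequence

1


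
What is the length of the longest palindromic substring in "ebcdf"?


Input: "ebcdf"
Checking substrings for palindromes:
  No multi-char palindromic substrings found
Longest palindromic substring: "e" with length 1

1


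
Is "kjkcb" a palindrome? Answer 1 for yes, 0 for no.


Input: kjkcb
Reversed: bckjk
  Compare pos 0 ('k') with pos 4 ('b'): MISMATCH
  Compare pos 1 ('j') with pos 3 ('c'): MISMATCH
Result: not a palindrome

0


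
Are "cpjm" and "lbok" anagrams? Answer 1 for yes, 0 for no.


Strings: "cpjm", "lbok"
Sorted first:  cjmp
Sorted second: bklo
Differ at position 0: 'c' vs 'b' => not anagrams

0


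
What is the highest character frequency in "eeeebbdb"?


Input: eeeebbdb
Character counts:
  'b': 3
  'd': 1
  'e': 4
Maximum frequency: 4

4


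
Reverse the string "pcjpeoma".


Input: pcjpeoma
Reading characters right to left:
  Position 7: 'a'
  Position 6: 'm'
  Position 5: 'o'
  Position 4: 'e'
  Position 3: 'p'
  Position 2: 'j'
  Position 1: 'c'
  Position 0: 'p'
Reversed: amoepjcp

amoepjcp


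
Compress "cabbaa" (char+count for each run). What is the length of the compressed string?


Input: cabbaa
Runs:
  'c' x 1 => "c1"
  'a' x 1 => "a1"
  'b' x 2 => "b2"
  'a' x 2 => "a2"
Compressed: "c1a1b2a2"
Compressed length: 8

8


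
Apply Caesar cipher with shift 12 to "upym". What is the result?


Caesar cipher: shift "upym" by 12
  'u' (pos 20) + 12 = pos 6 = 'g'
  'p' (pos 15) + 12 = pos 1 = 'b'
  'y' (pos 24) + 12 = pos 10 = 'k'
  'm' (pos 12) + 12 = pos 24 = 'y'
Result: gbky

gbky


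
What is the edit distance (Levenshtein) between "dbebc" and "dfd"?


Computing edit distance: "dbebc" -> "dfd"
DP table:
           d    f    d
      0    1    2    3
  d   1    0    1    2
  b   2    1    1    2
  e   3    2    2    2
  b   4    3    3    3
  c   5    4    4    4
Edit distance = dp[5][3] = 4

4


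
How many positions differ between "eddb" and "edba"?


Comparing "eddb" and "edba" position by position:
  Position 0: 'e' vs 'e' => same
  Position 1: 'd' vs 'd' => same
  Position 2: 'd' vs 'b' => DIFFER
  Position 3: 'b' vs 'a' => DIFFER
Positions that differ: 2

2


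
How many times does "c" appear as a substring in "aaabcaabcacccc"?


Searching for "c" in "aaabcaabcacccc"
Scanning each position:
  Position 0: "a" => no
  Position 1: "a" => no
  Position 2: "a" => no
  Position 3: "b" => no
  Position 4: "c" => MATCH
  Position 5: "a" => no
  Position 6: "a" => no
  Position 7: "b" => no
  Position 8: "c" => MATCH
  Position 9: "a" => no
  Position 10: "c" => MATCH
  Position 11: "c" => MATCH
  Position 12: "c" => MATCH
  Position 13: "c" => MATCH
Total occurrences: 6

6


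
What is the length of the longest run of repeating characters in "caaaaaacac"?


Input: "caaaaaacac"
Scanning for longest run:
  Position 1 ('a'): new char, reset run to 1
  Position 2 ('a'): continues run of 'a', length=2
  Position 3 ('a'): continues run of 'a', length=3
  Position 4 ('a'): continues run of 'a', length=4
  Position 5 ('a'): continues run of 'a', length=5
  Position 6 ('a'): continues run of 'a', length=6
  Position 7 ('c'): new char, reset run to 1
  Position 8 ('a'): new char, reset run to 1
  Position 9 ('c'): new char, reset run to 1
Longest run: 'a' with length 6

6


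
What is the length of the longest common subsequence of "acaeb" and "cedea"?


LCS of "acaeb" and "cedea"
DP table:
           c    e    d    e    a
      0    0    0    0    0    0
  a   0    0    0    0    0    1
  c   0    1    1    1    1    1
  a   0    1    1    1    1    2
  e   0    1    2    2    2    2
  b   0    1    2    2    2    2
LCS length = dp[5][5] = 2

2


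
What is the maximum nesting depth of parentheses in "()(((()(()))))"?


Input: "()(((()(()))))"
Tracking depth:
  Position 0 '(': depth becomes 1
  Position 1 ')': depth becomes 0
  Position 2 '(': depth becomes 1
  Position 3 '(': depth becomes 2
  Position 4 '(': depth becomes 3
  Position 5 '(': depth becomes 4
  Position 6 ')': depth becomes 3
  Position 7 '(': depth becomes 4
  Position 8 '(': depth becomes 5
  Position 9 ')': depth becomes 4
  Position 10 ')': depth becomes 3
  Position 11 ')': depth becomes 2
  Position 12 ')': depth becomes 1
  Position 13 ')': depth becomes 0
Maximum depth reached: 5

5


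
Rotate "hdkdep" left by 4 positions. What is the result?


Input: "hdkdep", rotate left by 4
First 4 characters: "hdkd"
Remaining characters: "ep"
Concatenate remaining + first: "ep" + "hdkd" = "ephdkd"

ephdkd


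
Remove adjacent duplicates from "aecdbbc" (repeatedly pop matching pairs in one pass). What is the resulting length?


Input: aecdbbc
Stack-based adjacent duplicate removal:
  Read 'a': push. Stack: a
  Read 'e': push. Stack: ae
  Read 'c': push. Stack: aec
  Read 'd': push. Stack: aecd
  Read 'b': push. Stack: aecdb
  Read 'b': matches stack top 'b' => pop. Stack: aecd
  Read 'c': push. Stack: aecdc
Final stack: "aecdc" (length 5)

5


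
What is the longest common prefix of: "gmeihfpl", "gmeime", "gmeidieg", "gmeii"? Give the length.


Words: gmeihfpl, gmeime, gmeidieg, gmeii
  Position 0: all 'g' => match
  Position 1: all 'm' => match
  Position 2: all 'e' => match
  Position 3: all 'i' => match
  Position 4: ('h', 'm', 'd', 'i') => mismatch, stop
LCP = "gmei" (length 4)

4


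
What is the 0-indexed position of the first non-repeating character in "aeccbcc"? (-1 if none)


Input: aeccbcc
Character frequencies:
  'a': 1
  'b': 1
  'c': 4
  'e': 1
Scanning left to right for freq == 1:
  Position 0 ('a'): unique! => answer = 0

0


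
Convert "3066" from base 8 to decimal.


Input: "3066" in base 8
Positional expansion:
  Digit '3' (value 3) x 8^3 = 1536
  Digit '0' (value 0) x 8^2 = 0
  Digit '6' (value 6) x 8^1 = 48
  Digit '6' (value 6) x 8^0 = 6
Sum = 1590

1590


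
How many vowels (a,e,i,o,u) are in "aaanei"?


Input: aaanei
Checking each character:
  'a' at position 0: vowel (running total: 1)
  'a' at position 1: vowel (running total: 2)
  'a' at position 2: vowel (running total: 3)
  'n' at position 3: consonant
  'e' at position 4: vowel (running total: 4)
  'i' at position 5: vowel (running total: 5)
Total vowels: 5

5


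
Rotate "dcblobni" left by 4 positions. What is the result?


Input: "dcblobni", rotate left by 4
First 4 characters: "dcbl"
Remaining characters: "obni"
Concatenate remaining + first: "obni" + "dcbl" = "obnidcbl"

obnidcbl


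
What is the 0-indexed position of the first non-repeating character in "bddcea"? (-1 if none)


Input: bddcea
Character frequencies:
  'a': 1
  'b': 1
  'c': 1
  'd': 2
  'e': 1
Scanning left to right for freq == 1:
  Position 0 ('b'): unique! => answer = 0

0


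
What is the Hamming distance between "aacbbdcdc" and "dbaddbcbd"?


Comparing "aacbbdcdc" and "dbaddbcbd" position by position:
  Position 0: 'a' vs 'd' => differ
  Position 1: 'a' vs 'b' => differ
  Position 2: 'c' vs 'a' => differ
  Position 3: 'b' vs 'd' => differ
  Position 4: 'b' vs 'd' => differ
  Position 5: 'd' vs 'b' => differ
  Position 6: 'c' vs 'c' => same
  Position 7: 'd' vs 'b' => differ
  Position 8: 'c' vs 'd' => differ
Total differences (Hamming distance): 8

8


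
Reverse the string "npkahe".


Input: npkahe
Reading characters right to left:
  Position 5: 'e'
  Position 4: 'h'
  Position 3: 'a'
  Position 2: 'k'
  Position 1: 'p'
  Position 0: 'n'
Reversed: ehakpn

ehakpn


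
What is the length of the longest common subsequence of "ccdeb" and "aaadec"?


LCS of "ccdeb" and "aaadec"
DP table:
           a    a    a    d    e    c
      0    0    0    0    0    0    0
  c   0    0    0    0    0    0    1
  c   0    0    0    0    0    0    1
  d   0    0    0    0    1    1    1
  e   0    0    0    0    1    2    2
  b   0    0    0    0    1    2    2
LCS length = dp[5][6] = 2

2


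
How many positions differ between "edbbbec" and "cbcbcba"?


Comparing "edbbbec" and "cbcbcba" position by position:
  Position 0: 'e' vs 'c' => DIFFER
  Position 1: 'd' vs 'b' => DIFFER
  Position 2: 'b' vs 'c' => DIFFER
  Position 3: 'b' vs 'b' => same
  Position 4: 'b' vs 'c' => DIFFER
  Position 5: 'e' vs 'b' => DIFFER
  Position 6: 'c' vs 'a' => DIFFER
Positions that differ: 6

6


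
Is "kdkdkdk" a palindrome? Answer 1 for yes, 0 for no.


Input: kdkdkdk
Reversed: kdkdkdk
  Compare pos 0 ('k') with pos 6 ('k'): match
  Compare pos 1 ('d') with pos 5 ('d'): match
  Compare pos 2 ('k') with pos 4 ('k'): match
Result: palindrome

1


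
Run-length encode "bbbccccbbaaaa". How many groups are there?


Input: bbbccccbbaaaa
Scanning for consecutive runs:
  Group 1: 'b' x 3 (positions 0-2)
  Group 2: 'c' x 4 (positions 3-6)
  Group 3: 'b' x 2 (positions 7-8)
  Group 4: 'a' x 4 (positions 9-12)
Total groups: 4

4


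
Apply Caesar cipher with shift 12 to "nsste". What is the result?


Caesar cipher: shift "nsste" by 12
  'n' (pos 13) + 12 = pos 25 = 'z'
  's' (pos 18) + 12 = pos 4 = 'e'
  's' (pos 18) + 12 = pos 4 = 'e'
  't' (pos 19) + 12 = pos 5 = 'f'
  'e' (pos 4) + 12 = pos 16 = 'q'
Result: zeefq

zeefq


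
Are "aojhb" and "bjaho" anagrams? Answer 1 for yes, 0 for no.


Strings: "aojhb", "bjaho"
Sorted first:  abhjo
Sorted second: abhjo
Sorted forms match => anagrams

1


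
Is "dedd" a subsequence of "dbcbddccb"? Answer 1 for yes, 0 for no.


Check if "dedd" is a subsequence of "dbcbddccb"
Greedy scan:
  Position 0 ('d'): matches sub[0] = 'd'
  Position 1 ('b'): no match needed
  Position 2 ('c'): no match needed
  Position 3 ('b'): no match needed
  Position 4 ('d'): no match needed
  Position 5 ('d'): no match needed
  Position 6 ('c'): no match needed
  Position 7 ('c'): no match needed
  Position 8 ('b'): no match needed
Only matched 1/4 characters => not a subsequence

0


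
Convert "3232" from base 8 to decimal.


Input: "3232" in base 8
Positional expansion:
  Digit '3' (value 3) x 8^3 = 1536
  Digit '2' (value 2) x 8^2 = 128
  Digit '3' (value 3) x 8^1 = 24
  Digit '2' (value 2) x 8^0 = 2
Sum = 1690

1690


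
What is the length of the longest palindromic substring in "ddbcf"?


Input: "ddbcf"
Checking substrings for palindromes:
  [0:2] "dd" (len 2) => palindrome
Longest palindromic substring: "dd" with length 2

2


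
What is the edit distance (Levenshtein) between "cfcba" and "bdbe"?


Computing edit distance: "cfcba" -> "bdbe"
DP table:
           b    d    b    e
      0    1    2    3    4
  c   1    1    2    3    4
  f   2    2    2    3    4
  c   3    3    3    3    4
  b   4    3    4    3    4
  a   5    4    4    4    4
Edit distance = dp[5][4] = 4

4


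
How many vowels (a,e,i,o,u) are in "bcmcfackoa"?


Input: bcmcfackoa
Checking each character:
  'b' at position 0: consonant
  'c' at position 1: consonant
  'm' at position 2: consonant
  'c' at position 3: consonant
  'f' at position 4: consonant
  'a' at position 5: vowel (running total: 1)
  'c' at position 6: consonant
  'k' at position 7: consonant
  'o' at position 8: vowel (running total: 2)
  'a' at position 9: vowel (running total: 3)
Total vowels: 3

3


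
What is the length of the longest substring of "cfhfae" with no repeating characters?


Input: "cfhfae"
Sliding window (track last position of each char):
  Position 0 ('c'): window [0,0] length 1 -- new best
  Position 1 ('f'): window [0,1] length 2 -- new best
  Position 2 ('h'): window [0,2] length 3 -- new best
  Position 3 ('f'): repeat (last at 1), move window start to 2
  Position 3 ('f'): window [2,3] length 2
  Position 4 ('a'): window [2,4] length 3
  Position 5 ('e'): window [2,5] length 4 -- new best
Longest substring with no repeats: "hfae" with length 4

4


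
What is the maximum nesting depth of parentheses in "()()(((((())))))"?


Input: "()()(((((())))))"
Tracking depth:
  Position 0 '(': depth becomes 1
  Position 1 ')': depth becomes 0
  Position 2 '(': depth becomes 1
  Position 3 ')': depth becomes 0
  Position 4 '(': depth becomes 1
  Position 5 '(': depth becomes 2
  Position 6 '(': depth becomes 3
  Position 7 '(': depth becomes 4
  Position 8 '(': depth becomes 5
  Position 9 '(': depth becomes 6
  Position 10 ')': depth becomes 5
  Position 11 ')': depth becomes 4
  Position 12 ')': depth becomes 3
  Position 13 ')': depth becomes 2
  Position 14 ')': depth becomes 1
  Position 15 ')': depth becomes 0
Maximum depth reached: 6

6


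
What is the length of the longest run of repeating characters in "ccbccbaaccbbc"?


Input: "ccbccbaaccbbc"
Scanning for longest run:
  Position 1 ('c'): continues run of 'c', length=2
  Position 2 ('b'): new char, reset run to 1
  Position 3 ('c'): new char, reset run to 1
  Position 4 ('c'): continues run of 'c', length=2
  Position 5 ('b'): new char, reset run to 1
  Position 6 ('a'): new char, reset run to 1
  Position 7 ('a'): continues run of 'a', length=2
  Position 8 ('c'): new char, reset run to 1
  Position 9 ('c'): continues run of 'c', length=2
  Position 10 ('b'): new char, reset run to 1
  Position 11 ('b'): continues run of 'b', length=2
  Position 12 ('c'): new char, reset run to 1
Longest run: 'c' with length 2

2


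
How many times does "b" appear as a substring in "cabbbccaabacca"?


Searching for "b" in "cabbbccaabacca"
Scanning each position:
  Position 0: "c" => no
  Position 1: "a" => no
  Position 2: "b" => MATCH
  Position 3: "b" => MATCH
  Position 4: "b" => MATCH
  Position 5: "c" => no
  Position 6: "c" => no
  Position 7: "a" => no
  Position 8: "a" => no
  Position 9: "b" => MATCH
  Position 10: "a" => no
  Position 11: "c" => no
  Position 12: "c" => no
  Position 13: "a" => no
Total occurrences: 4

4


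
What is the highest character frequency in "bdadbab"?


Input: bdadbab
Character counts:
  'a': 2
  'b': 3
  'd': 2
Maximum frequency: 3

3


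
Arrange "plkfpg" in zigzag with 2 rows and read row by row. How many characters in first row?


Zigzag "plkfpg" into 2 rows:
Placing characters:
  'p' => row 0
  'l' => row 1
  'k' => row 0
  'f' => row 1
  'p' => row 0
  'g' => row 1
Rows:
  Row 0: "pkp"
  Row 1: "lfg"
First row length: 3

3


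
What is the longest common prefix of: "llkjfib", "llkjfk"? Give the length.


Words: llkjfib, llkjfk
  Position 0: all 'l' => match
  Position 1: all 'l' => match
  Position 2: all 'k' => match
  Position 3: all 'j' => match
  Position 4: all 'f' => match
  Position 5: ('i', 'k') => mismatch, stop
LCP = "llkjf" (length 5)

5


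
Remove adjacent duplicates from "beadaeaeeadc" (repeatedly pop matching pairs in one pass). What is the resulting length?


Input: beadaeaeeadc
Stack-based adjacent duplicate removal:
  Read 'b': push. Stack: b
  Read 'e': push. Stack: be
  Read 'a': push. Stack: bea
  Read 'd': push. Stack: bead
  Read 'a': push. Stack: beada
  Read 'e': push. Stack: beadae
  Read 'a': push. Stack: beadaea
  Read 'e': push. Stack: beadaeae
  Read 'e': matches stack top 'e' => pop. Stack: beadaea
  Read 'a': matches stack top 'a' => pop. Stack: beadae
  Read 'd': push. Stack: beadaed
  Read 'c': push. Stack: beadaedc
Final stack: "beadaedc" (length 8)

8


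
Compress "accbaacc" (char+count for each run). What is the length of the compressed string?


Input: accbaacc
Runs:
  'a' x 1 => "a1"
  'c' x 2 => "c2"
  'b' x 1 => "b1"
  'a' x 2 => "a2"
  'c' x 2 => "c2"
Compressed: "a1c2b1a2c2"
Compressed length: 10

10


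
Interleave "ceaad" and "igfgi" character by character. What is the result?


Interleaving "ceaad" and "igfgi":
  Position 0: 'c' from first, 'i' from second => "ci"
  Position 1: 'e' from first, 'g' from second => "eg"
  Position 2: 'a' from first, 'f' from second => "af"
  Position 3: 'a' from first, 'g' from second => "ag"
  Position 4: 'd' from first, 'i' from second => "di"
Result: ciegafagdi

ciegafagdi


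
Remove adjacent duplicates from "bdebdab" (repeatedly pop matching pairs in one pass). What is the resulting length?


Input: bdebdab
Stack-based adjacent duplicate removal:
  Read 'b': push. Stack: b
  Read 'd': push. Stack: bd
  Read 'e': push. Stack: bde
  Read 'b': push. Stack: bdeb
  Read 'd': push. Stack: bdebd
  Read 'a': push. Stack: bdebda
  Read 'b': push. Stack: bdebdab
Final stack: "bdebdab" (length 7)

7


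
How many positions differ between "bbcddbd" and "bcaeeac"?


Comparing "bbcddbd" and "bcaeeac" position by position:
  Position 0: 'b' vs 'b' => same
  Position 1: 'b' vs 'c' => DIFFER
  Position 2: 'c' vs 'a' => DIFFER
  Position 3: 'd' vs 'e' => DIFFER
  Position 4: 'd' vs 'e' => DIFFER
  Position 5: 'b' vs 'a' => DIFFER
  Position 6: 'd' vs 'c' => DIFFER
Positions that differ: 6

6


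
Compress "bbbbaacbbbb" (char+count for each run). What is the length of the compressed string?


Input: bbbbaacbbbb
Runs:
  'b' x 4 => "b4"
  'a' x 2 => "a2"
  'c' x 1 => "c1"
  'b' x 4 => "b4"
Compressed: "b4a2c1b4"
Compressed length: 8

8


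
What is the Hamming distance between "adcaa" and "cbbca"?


Comparing "adcaa" and "cbbca" position by position:
  Position 0: 'a' vs 'c' => differ
  Position 1: 'd' vs 'b' => differ
  Position 2: 'c' vs 'b' => differ
  Position 3: 'a' vs 'c' => differ
  Position 4: 'a' vs 'a' => same
Total differences (Hamming distance): 4

4


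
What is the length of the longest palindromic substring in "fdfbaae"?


Input: "fdfbaae"
Checking substrings for palindromes:
  [0:3] "fdf" (len 3) => palindrome
  [4:6] "aa" (len 2) => palindrome
Longest palindromic substring: "fdf" with length 3

3


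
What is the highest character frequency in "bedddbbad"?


Input: bedddbbad
Character counts:
  'a': 1
  'b': 3
  'd': 4
  'e': 1
Maximum frequency: 4

4


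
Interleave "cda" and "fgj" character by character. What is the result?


Interleaving "cda" and "fgj":
  Position 0: 'c' from first, 'f' from second => "cf"
  Position 1: 'd' from first, 'g' from second => "dg"
  Position 2: 'a' from first, 'j' from second => "aj"
Result: cfdgaj

cfdgaj


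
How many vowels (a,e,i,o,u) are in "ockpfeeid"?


Input: ockpfeeid
Checking each character:
  'o' at position 0: vowel (running total: 1)
  'c' at position 1: consonant
  'k' at position 2: consonant
  'p' at position 3: consonant
  'f' at position 4: consonant
  'e' at position 5: vowel (running total: 2)
  'e' at position 6: vowel (running total: 3)
  'i' at position 7: vowel (running total: 4)
  'd' at position 8: consonant
Total vowels: 4

4


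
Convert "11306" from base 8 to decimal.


Input: "11306" in base 8
Positional expansion:
  Digit '1' (value 1) x 8^4 = 4096
  Digit '1' (value 1) x 8^3 = 512
  Digit '3' (value 3) x 8^2 = 192
  Digit '0' (value 0) x 8^1 = 0
  Digit '6' (value 6) x 8^0 = 6
Sum = 4806

4806


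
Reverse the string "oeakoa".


Input: oeakoa
Reading characters right to left:
  Position 5: 'a'
  Position 4: 'o'
  Position 3: 'k'
  Position 2: 'a'
  Position 1: 'e'
  Position 0: 'o'
Reversed: aokaeo

aokaeo


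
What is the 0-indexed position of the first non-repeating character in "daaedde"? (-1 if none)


Input: daaedde
Character frequencies:
  'a': 2
  'd': 3
  'e': 2
Scanning left to right for freq == 1:
  Position 0 ('d'): freq=3, skip
  Position 1 ('a'): freq=2, skip
  Position 2 ('a'): freq=2, skip
  Position 3 ('e'): freq=2, skip
  Position 4 ('d'): freq=3, skip
  Position 5 ('d'): freq=3, skip
  Position 6 ('e'): freq=2, skip
  No unique character found => answer = -1

-1


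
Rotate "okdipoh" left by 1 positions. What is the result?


Input: "okdipoh", rotate left by 1
First 1 characters: "o"
Remaining characters: "kdipoh"
Concatenate remaining + first: "kdipoh" + "o" = "kdipoho"

kdipoho


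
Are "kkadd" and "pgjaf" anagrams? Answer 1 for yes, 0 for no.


Strings: "kkadd", "pgjaf"
Sorted first:  addkk
Sorted second: afgjp
Differ at position 1: 'd' vs 'f' => not anagrams

0


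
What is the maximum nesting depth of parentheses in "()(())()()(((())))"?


Input: "()(())()()(((())))"
Tracking depth:
  Position 0 '(': depth becomes 1
  Position 1 ')': depth becomes 0
  Position 2 '(': depth becomes 1
  Position 3 '(': depth becomes 2
  Position 4 ')': depth becomes 1
  Position 5 ')': depth becomes 0
  Position 6 '(': depth becomes 1
  Position 7 ')': depth becomes 0
  Position 8 '(': depth becomes 1
  Position 9 ')': depth becomes 0
  Position 10 '(': depth becomes 1
  Position 11 '(': depth becomes 2
  Position 12 '(': depth becomes 3
  Position 13 '(': depth becomes 4
  Position 14 ')': depth becomes 3
  Position 15 ')': depth becomes 2
  Position 16 ')': depth becomes 1
  Position 17 ')': depth becomes 0
Maximum depth reached: 4

4


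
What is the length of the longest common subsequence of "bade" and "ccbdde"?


LCS of "bade" and "ccbdde"
DP table:
           c    c    b    d    d    e
      0    0    0    0    0    0    0
  b   0    0    0    1    1    1    1
  a   0    0    0    1    1    1    1
  d   0    0    0    1    2    2    2
  e   0    0    0    1    2    2    3
LCS length = dp[4][6] = 3

3


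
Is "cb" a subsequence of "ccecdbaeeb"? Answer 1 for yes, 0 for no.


Check if "cb" is a subsequence of "ccecdbaeeb"
Greedy scan:
  Position 0 ('c'): matches sub[0] = 'c'
  Position 1 ('c'): no match needed
  Position 2 ('e'): no match needed
  Position 3 ('c'): no match needed
  Position 4 ('d'): no match needed
  Position 5 ('b'): matches sub[1] = 'b'
  Position 6 ('a'): no match needed
  Position 7 ('e'): no match needed
  Position 8 ('e'): no match needed
  Position 9 ('b'): no match needed
All 2 characters matched => is a subsequence

1


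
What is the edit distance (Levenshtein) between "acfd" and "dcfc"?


Computing edit distance: "acfd" -> "dcfc"
DP table:
           d    c    f    c
      0    1    2    3    4
  a   1    1    2    3    4
  c   2    2    1    2    3
  f   3    3    2    1    2
  d   4    3    3    2    2
Edit distance = dp[4][4] = 2

2


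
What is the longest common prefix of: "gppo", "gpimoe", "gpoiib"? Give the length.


Words: gppo, gpimoe, gpoiib
  Position 0: all 'g' => match
  Position 1: all 'p' => match
  Position 2: ('p', 'i', 'o') => mismatch, stop
LCP = "gp" (length 2)

2


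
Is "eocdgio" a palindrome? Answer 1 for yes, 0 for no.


Input: eocdgio
Reversed: oigdcoe
  Compare pos 0 ('e') with pos 6 ('o'): MISMATCH
  Compare pos 1 ('o') with pos 5 ('i'): MISMATCH
  Compare pos 2 ('c') with pos 4 ('g'): MISMATCH
Result: not a palindrome

0


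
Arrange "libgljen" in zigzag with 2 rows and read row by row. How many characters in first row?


Zigzag "libgljen" into 2 rows:
Placing characters:
  'l' => row 0
  'i' => row 1
  'b' => row 0
  'g' => row 1
  'l' => row 0
  'j' => row 1
  'e' => row 0
  'n' => row 1
Rows:
  Row 0: "lble"
  Row 1: "igjn"
First row length: 4

4


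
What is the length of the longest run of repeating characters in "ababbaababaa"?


Input: "ababbaababaa"
Scanning for longest run:
  Position 1 ('b'): new char, reset run to 1
  Position 2 ('a'): new char, reset run to 1
  Position 3 ('b'): new char, reset run to 1
  Position 4 ('b'): continues run of 'b', length=2
  Position 5 ('a'): new char, reset run to 1
  Position 6 ('a'): continues run of 'a', length=2
  Position 7 ('b'): new char, reset run to 1
  Position 8 ('a'): new char, reset run to 1
  Position 9 ('b'): new char, reset run to 1
  Position 10 ('a'): new char, reset run to 1
  Position 11 ('a'): continues run of 'a', length=2
Longest run: 'b' with length 2

2


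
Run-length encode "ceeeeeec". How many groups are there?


Input: ceeeeeec
Scanning for consecutive runs:
  Group 1: 'c' x 1 (positions 0-0)
  Group 2: 'e' x 6 (positions 1-6)
  Group 3: 'c' x 1 (positions 7-7)
Total groups: 3

3


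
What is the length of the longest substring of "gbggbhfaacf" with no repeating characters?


Input: "gbggbhfaacf"
Sliding window (track last position of each char):
  Position 0 ('g'): window [0,0] length 1 -- new best
  Position 1 ('b'): window [0,1] length 2 -- new best
  Position 2 ('g'): repeat (last at 0), move window start to 1
  Position 2 ('g'): window [1,2] length 2
  Position 3 ('g'): repeat (last at 2), move window start to 3
  Position 3 ('g'): window [3,3] length 1
  Position 4 ('b'): window [3,4] length 2
  Position 5 ('h'): window [3,5] length 3 -- new best
  Position 6 ('f'): window [3,6] length 4 -- new best
  Position 7 ('a'): window [3,7] length 5 -- new best
  Position 8 ('a'): repeat (last at 7), move window start to 8
  Position 8 ('a'): window [8,8] length 1
  Position 9 ('c'): window [8,9] length 2
  Position 10 ('f'): window [8,10] length 3
Longest substring with no repeats: "gbhfa" with length 5

5


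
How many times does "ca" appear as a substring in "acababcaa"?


Searching for "ca" in "acababcaa"
Scanning each position:
  Position 0: "ac" => no
  Position 1: "ca" => MATCH
  Position 2: "ab" => no
  Position 3: "ba" => no
  Position 4: "ab" => no
  Position 5: "bc" => no
  Position 6: "ca" => MATCH
  Position 7: "aa" => no
Total occurrences: 2

2


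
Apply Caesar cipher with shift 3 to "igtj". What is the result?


Caesar cipher: shift "igtj" by 3
  'i' (pos 8) + 3 = pos 11 = 'l'
  'g' (pos 6) + 3 = pos 9 = 'j'
  't' (pos 19) + 3 = pos 22 = 'w'
  'j' (pos 9) + 3 = pos 12 = 'm'
Result: ljwm

ljwm


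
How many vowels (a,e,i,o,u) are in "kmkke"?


Input: kmkke
Checking each character:
  'k' at position 0: consonant
  'm' at position 1: consonant
  'k' at position 2: consonant
  'k' at position 3: consonant
  'e' at position 4: vowel (running total: 1)
Total vowels: 1

1


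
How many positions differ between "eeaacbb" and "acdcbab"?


Comparing "eeaacbb" and "acdcbab" position by position:
  Position 0: 'e' vs 'a' => DIFFER
  Position 1: 'e' vs 'c' => DIFFER
  Position 2: 'a' vs 'd' => DIFFER
  Position 3: 'a' vs 'c' => DIFFER
  Position 4: 'c' vs 'b' => DIFFER
  Position 5: 'b' vs 'a' => DIFFER
  Position 6: 'b' vs 'b' => same
Positions that differ: 6

6


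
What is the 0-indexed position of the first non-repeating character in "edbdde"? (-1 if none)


Input: edbdde
Character frequencies:
  'b': 1
  'd': 3
  'e': 2
Scanning left to right for freq == 1:
  Position 0 ('e'): freq=2, skip
  Position 1 ('d'): freq=3, skip
  Position 2 ('b'): unique! => answer = 2

2


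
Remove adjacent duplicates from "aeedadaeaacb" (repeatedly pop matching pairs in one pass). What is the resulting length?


Input: aeedadaeaacb
Stack-based adjacent duplicate removal:
  Read 'a': push. Stack: a
  Read 'e': push. Stack: ae
  Read 'e': matches stack top 'e' => pop. Stack: a
  Read 'd': push. Stack: ad
  Read 'a': push. Stack: ada
  Read 'd': push. Stack: adad
  Read 'a': push. Stack: adada
  Read 'e': push. Stack: adadae
  Read 'a': push. Stack: adadaea
  Read 'a': matches stack top 'a' => pop. Stack: adadae
  Read 'c': push. Stack: adadaec
  Read 'b': push. Stack: adadaecb
Final stack: "adadaecb" (length 8)

8


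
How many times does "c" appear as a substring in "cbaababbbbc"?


Searching for "c" in "cbaababbbbc"
Scanning each position:
  Position 0: "c" => MATCH
  Position 1: "b" => no
  Position 2: "a" => no
  Position 3: "a" => no
  Position 4: "b" => no
  Position 5: "a" => no
  Position 6: "b" => no
  Position 7: "b" => no
  Position 8: "b" => no
  Position 9: "b" => no
  Position 10: "c" => MATCH
Total occurrences: 2

2


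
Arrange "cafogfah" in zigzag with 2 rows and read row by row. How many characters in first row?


Zigzag "cafogfah" into 2 rows:
Placing characters:
  'c' => row 0
  'a' => row 1
  'f' => row 0
  'o' => row 1
  'g' => row 0
  'f' => row 1
  'a' => row 0
  'h' => row 1
Rows:
  Row 0: "cfga"
  Row 1: "aofh"
First row length: 4

4


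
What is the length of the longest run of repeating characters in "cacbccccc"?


Input: "cacbccccc"
Scanning for longest run:
  Position 1 ('a'): new char, reset run to 1
  Position 2 ('c'): new char, reset run to 1
  Position 3 ('b'): new char, reset run to 1
  Position 4 ('c'): new char, reset run to 1
  Position 5 ('c'): continues run of 'c', length=2
  Position 6 ('c'): continues run of 'c', length=3
  Position 7 ('c'): continues run of 'c', length=4
  Position 8 ('c'): continues run of 'c', length=5
Longest run: 'c' with length 5

5


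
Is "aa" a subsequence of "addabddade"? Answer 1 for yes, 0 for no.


Check if "aa" is a subsequence of "addabddade"
Greedy scan:
  Position 0 ('a'): matches sub[0] = 'a'
  Position 1 ('d'): no match needed
  Position 2 ('d'): no match needed
  Position 3 ('a'): matches sub[1] = 'a'
  Position 4 ('b'): no match needed
  Position 5 ('d'): no match needed
  Position 6 ('d'): no match needed
  Position 7 ('a'): no match needed
  Position 8 ('d'): no match needed
  Position 9 ('e'): no match needed
All 2 characters matched => is a subsequence

1


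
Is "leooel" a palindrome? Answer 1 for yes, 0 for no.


Input: leooel
Reversed: leooel
  Compare pos 0 ('l') with pos 5 ('l'): match
  Compare pos 1 ('e') with pos 4 ('e'): match
  Compare pos 2 ('o') with pos 3 ('o'): match
Result: palindrome

1


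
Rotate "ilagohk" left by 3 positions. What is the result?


Input: "ilagohk", rotate left by 3
First 3 characters: "ila"
Remaining characters: "gohk"
Concatenate remaining + first: "gohk" + "ila" = "gohkila"

gohkila


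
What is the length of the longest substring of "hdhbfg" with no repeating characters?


Input: "hdhbfg"
Sliding window (track last position of each char):
  Position 0 ('h'): window [0,0] length 1 -- new best
  Position 1 ('d'): window [0,1] length 2 -- new best
  Position 2 ('h'): repeat (last at 0), move window start to 1
  Position 2 ('h'): window [1,2] length 2
  Position 3 ('b'): window [1,3] length 3 -- new best
  Position 4 ('f'): window [1,4] length 4 -- new best
  Position 5 ('g'): window [1,5] length 5 -- new best
Longest substring with no repeats: "dhbfg" with length 5

5


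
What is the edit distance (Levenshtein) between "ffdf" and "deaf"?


Computing edit distance: "ffdf" -> "deaf"
DP table:
           d    e    a    f
      0    1    2    3    4
  f   1    1    2    3    3
  f   2    2    2    3    3
  d   3    2    3    3    4
  f   4    3    3    4    3
Edit distance = dp[4][4] = 3

3


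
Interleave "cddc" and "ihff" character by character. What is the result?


Interleaving "cddc" and "ihff":
  Position 0: 'c' from first, 'i' from second => "ci"
  Position 1: 'd' from first, 'h' from second => "dh"
  Position 2: 'd' from first, 'f' from second => "df"
  Position 3: 'c' from first, 'f' from second => "cf"
Result: cidhdfcf

cidhdfcf


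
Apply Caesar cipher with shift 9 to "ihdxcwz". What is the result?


Caesar cipher: shift "ihdxcwz" by 9
  'i' (pos 8) + 9 = pos 17 = 'r'
  'h' (pos 7) + 9 = pos 16 = 'q'
  'd' (pos 3) + 9 = pos 12 = 'm'
  'x' (pos 23) + 9 = pos 6 = 'g'
  'c' (pos 2) + 9 = pos 11 = 'l'
  'w' (pos 22) + 9 = pos 5 = 'f'
  'z' (pos 25) + 9 = pos 8 = 'i'
Result: rqmglfi

rqmglfi


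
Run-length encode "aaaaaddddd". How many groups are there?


Input: aaaaaddddd
Scanning for consecutive runs:
  Group 1: 'a' x 5 (positions 0-4)
  Group 2: 'd' x 5 (positions 5-9)
Total groups: 2

2


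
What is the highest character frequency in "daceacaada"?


Input: daceacaada
Character counts:
  'a': 5
  'c': 2
  'd': 2
  'e': 1
Maximum frequency: 5

5


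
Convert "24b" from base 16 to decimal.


Input: "24b" in base 16
Positional expansion:
  Digit '2' (value 2) x 16^2 = 512
  Digit '4' (value 4) x 16^1 = 64
  Digit 'b' (value 11) x 16^0 = 11
Sum = 587

587


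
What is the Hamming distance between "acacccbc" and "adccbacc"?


Comparing "acacccbc" and "adccbacc" position by position:
  Position 0: 'a' vs 'a' => same
  Position 1: 'c' vs 'd' => differ
  Position 2: 'a' vs 'c' => differ
  Position 3: 'c' vs 'c' => same
  Position 4: 'c' vs 'b' => differ
  Position 5: 'c' vs 'a' => differ
  Position 6: 'b' vs 'c' => differ
  Position 7: 'c' vs 'c' => same
Total differences (Hamming distance): 5

5


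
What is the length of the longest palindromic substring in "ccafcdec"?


Input: "ccafcdec"
Checking substrings for palindromes:
  [0:2] "cc" (len 2) => palindrome
Longest palindromic substring: "cc" with length 2

2


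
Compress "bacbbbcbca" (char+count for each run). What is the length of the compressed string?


Input: bacbbbcbca
Runs:
  'b' x 1 => "b1"
  'a' x 1 => "a1"
  'c' x 1 => "c1"
  'b' x 3 => "b3"
  'c' x 1 => "c1"
  'b' x 1 => "b1"
  'c' x 1 => "c1"
  'a' x 1 => "a1"
Compressed: "b1a1c1b3c1b1c1a1"
Compressed length: 16

16


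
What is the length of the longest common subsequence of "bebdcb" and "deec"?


LCS of "bebdcb" and "deec"
DP table:
           d    e    e    c
      0    0    0    0    0
  b   0    0    0    0    0
  e   0    0    1    1    1
  b   0    0    1    1    1
  d   0    1    1    1    1
  c   0    1    1    1    2
  b   0    1    1    1    2
LCS length = dp[6][4] = 2

2


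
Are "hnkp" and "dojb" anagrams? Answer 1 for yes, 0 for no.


Strings: "hnkp", "dojb"
Sorted first:  hknp
Sorted second: bdjo
Differ at position 0: 'h' vs 'b' => not anagrams

0


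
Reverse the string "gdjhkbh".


Input: gdjhkbh
Reading characters right to left:
  Position 6: 'h'
  Position 5: 'b'
  Position 4: 'k'
  Position 3: 'h'
  Position 2: 'j'
  Position 1: 'd'
  Position 0: 'g'
Reversed: hbkhjdg

hbkhjdg


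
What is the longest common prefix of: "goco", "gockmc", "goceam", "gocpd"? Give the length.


Words: goco, gockmc, goceam, gocpd
  Position 0: all 'g' => match
  Position 1: all 'o' => match
  Position 2: all 'c' => match
  Position 3: ('o', 'k', 'e', 'p') => mismatch, stop
LCP = "goc" (length 3)

3


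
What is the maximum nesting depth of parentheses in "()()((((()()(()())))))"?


Input: "()()((((()()(()())))))"
Tracking depth:
  Position 0 '(': depth becomes 1
  Position 1 ')': depth becomes 0
  Position 2 '(': depth becomes 1
  Position 3 ')': depth becomes 0
  Position 4 '(': depth becomes 1
  Position 5 '(': depth becomes 2
  Position 6 '(': depth becomes 3
  Position 7 '(': depth becomes 4
  Position 8 '(': depth becomes 5
  Position 9 ')': depth becomes 4
  Position 10 '(': depth becomes 5
  Position 11 ')': depth becomes 4
  Position 12 '(': depth becomes 5
  Position 13 '(': depth becomes 6
  Position 14 ')': depth becomes 5
  Position 15 '(': depth becomes 6
  Position 16 ')': depth becomes 5
  Position 17 ')': depth becomes 4
  Position 18 ')': depth becomes 3
  Position 19 ')': depth becomes 2
  Position 20 ')': depth becomes 1
  Position 21 ')': depth becomes 0
Maximum depth reached: 6

6


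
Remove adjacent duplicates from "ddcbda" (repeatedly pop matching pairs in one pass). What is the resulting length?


Input: ddcbda
Stack-based adjacent duplicate removal:
  Read 'd': push. Stack: d
  Read 'd': matches stack top 'd' => pop. Stack: (empty)
  Read 'c': push. Stack: c
  Read 'b': push. Stack: cb
  Read 'd': push. Stack: cbd
  Read 'a': push. Stack: cbda
Final stack: "cbda" (length 4)

4


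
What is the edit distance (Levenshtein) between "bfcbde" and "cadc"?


Computing edit distance: "bfcbde" -> "cadc"
DP table:
           c    a    d    c
      0    1    2    3    4
  b   1    1    2    3    4
  f   2    2    2    3    4
  c   3    2    3    3    3
  b   4    3    3    4    4
  d   5    4    4    3    4
  e   6    5    5    4    4
Edit distance = dp[6][4] = 4

4


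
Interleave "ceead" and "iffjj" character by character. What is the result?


Interleaving "ceead" and "iffjj":
  Position 0: 'c' from first, 'i' from second => "ci"
  Position 1: 'e' from first, 'f' from second => "ef"
  Position 2: 'e' from first, 'f' from second => "ef"
  Position 3: 'a' from first, 'j' from second => "aj"
  Position 4: 'd' from first, 'j' from second => "dj"
Result: ciefefajdj

ciefefajdj


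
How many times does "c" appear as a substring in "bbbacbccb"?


Searching for "c" in "bbbacbccb"
Scanning each position:
  Position 0: "b" => no
  Position 1: "b" => no
  Position 2: "b" => no
  Position 3: "a" => no
  Position 4: "c" => MATCH
  Position 5: "b" => no
  Position 6: "c" => MATCH
  Position 7: "c" => MATCH
  Position 8: "b" => no
Total occurrences: 3

3


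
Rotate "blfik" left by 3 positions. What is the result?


Input: "blfik", rotate left by 3
First 3 characters: "blf"
Remaining characters: "ik"
Concatenate remaining + first: "ik" + "blf" = "ikblf"

ikblf


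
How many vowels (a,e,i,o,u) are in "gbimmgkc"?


Input: gbimmgkc
Checking each character:
  'g' at position 0: consonant
  'b' at position 1: consonant
  'i' at position 2: vowel (running total: 1)
  'm' at position 3: consonant
  'm' at position 4: consonant
  'g' at position 5: consonant
  'k' at position 6: consonant
  'c' at position 7: consonant
Total vowels: 1

1


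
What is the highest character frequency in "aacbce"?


Input: aacbce
Character counts:
  'a': 2
  'b': 1
  'c': 2
  'e': 1
Maximum frequency: 2

2


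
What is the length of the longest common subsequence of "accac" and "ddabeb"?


LCS of "accac" and "ddabeb"
DP table:
           d    d    a    b    e    b
      0    0    0    0    0    0    0
  a   0    0    0    1    1    1    1
  c   0    0    0    1    1    1    1
  c   0    0    0    1    1    1    1
  a   0    0    0    1    1    1    1
  c   0    0    0    1    1    1    1
LCS length = dp[5][6] = 1

1


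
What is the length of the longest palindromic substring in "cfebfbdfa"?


Input: "cfebfbdfa"
Checking substrings for palindromes:
  [3:6] "bfb" (len 3) => palindrome
Longest palindromic substring: "bfb" with length 3

3


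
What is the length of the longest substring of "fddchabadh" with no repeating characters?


Input: "fddchabadh"
Sliding window (track last position of each char):
  Position 0 ('f'): window [0,0] length 1 -- new best
  Position 1 ('d'): window [0,1] length 2 -- new best
  Position 2 ('d'): repeat (last at 1), move window start to 2
  Position 2 ('d'): window [2,2] length 1
  Position 3 ('c'): window [2,3] length 2
  Position 4 ('h'): window [2,4] length 3 -- new best
  Position 5 ('a'): window [2,5] length 4 -- new best
  Position 6 ('b'): window [2,6] length 5 -- new best
  Position 7 ('a'): repeat (last at 5), move window start to 6
  Position 7 ('a'): window [6,7] length 2
  Position 8 ('d'): window [6,8] length 3
  Position 9 ('h'): window [6,9] length 4
Longest substring with no repeats: "dchab" with length 5

5


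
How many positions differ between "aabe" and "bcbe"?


Comparing "aabe" and "bcbe" position by position:
  Position 0: 'a' vs 'b' => DIFFER
  Position 1: 'a' vs 'c' => DIFFER
  Position 2: 'b' vs 'b' => same
  Position 3: 'e' vs 'e' => same
Positions that differ: 2

2
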